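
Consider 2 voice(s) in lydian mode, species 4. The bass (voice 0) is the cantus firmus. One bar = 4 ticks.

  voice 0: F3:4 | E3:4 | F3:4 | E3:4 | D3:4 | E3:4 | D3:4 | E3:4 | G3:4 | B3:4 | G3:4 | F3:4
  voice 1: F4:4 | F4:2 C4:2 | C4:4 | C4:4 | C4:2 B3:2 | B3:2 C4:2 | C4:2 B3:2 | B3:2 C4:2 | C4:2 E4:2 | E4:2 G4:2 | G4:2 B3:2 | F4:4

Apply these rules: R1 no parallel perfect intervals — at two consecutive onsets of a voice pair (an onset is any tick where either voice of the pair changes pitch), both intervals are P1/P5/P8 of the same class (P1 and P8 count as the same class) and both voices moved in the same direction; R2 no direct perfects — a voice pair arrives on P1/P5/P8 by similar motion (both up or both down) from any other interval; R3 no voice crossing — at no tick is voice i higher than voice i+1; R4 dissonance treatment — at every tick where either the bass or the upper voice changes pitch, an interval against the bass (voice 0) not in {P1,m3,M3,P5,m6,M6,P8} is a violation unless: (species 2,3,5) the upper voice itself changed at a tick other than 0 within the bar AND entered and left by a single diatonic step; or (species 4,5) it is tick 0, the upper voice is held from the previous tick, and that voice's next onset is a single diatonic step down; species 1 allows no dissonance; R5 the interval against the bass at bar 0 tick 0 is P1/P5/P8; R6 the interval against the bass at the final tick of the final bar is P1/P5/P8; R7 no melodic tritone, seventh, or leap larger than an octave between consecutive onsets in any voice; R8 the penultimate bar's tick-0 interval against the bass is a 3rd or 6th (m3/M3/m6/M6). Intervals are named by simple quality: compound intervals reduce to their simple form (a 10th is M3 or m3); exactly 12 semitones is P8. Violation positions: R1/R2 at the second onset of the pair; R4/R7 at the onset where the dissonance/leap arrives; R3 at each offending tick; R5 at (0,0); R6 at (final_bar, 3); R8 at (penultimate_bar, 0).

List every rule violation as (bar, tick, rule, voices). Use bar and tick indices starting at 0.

(1, 0, R4, (0, 1))
(8, 0, R4, (0, 1))
(9, 0, R4, (0, 1))
(10, 0, R8, (0, 1))
(11, 0, R7, (1,))

bar 0: v0=F3 v1=F4 downbeat P8
bar 1: v0=E3 v1=F4 downbeat m2
bar 2: v0=F3 v1=C4 downbeat P5
bar 3: v0=E3 v1=C4 downbeat m6
bar 4: v0=D3 v1=C4 downbeat m7
bar 5: v0=E3 v1=B3 downbeat P5
bar 6: v0=D3 v1=C4 downbeat m7
bar 7: v0=E3 v1=B3 downbeat P5
bar 8: v0=G3 v1=C4 downbeat P4
bar 9: v0=B3 v1=E4 downbeat P4
bar 10: v0=G3 v1=G4 downbeat P8
bar 11: v0=F3 v1=F4 downbeat P8
  -> R4 @ bar 1 tick 0 v(0, 1): E3/F4 m2 untreated
  -> R4 @ bar 8 tick 0 v(0, 1): G3/C4 P4 untreated
  -> R4 @ bar 9 tick 0 v(0, 1): B3/E4 P4 untreated
  -> R8 @ bar 10 tick 0 v(0, 1): penult P8 not 3rd/6th
  -> R7 @ bar 11 tick 0 v(1,): B3->F4 leap 6st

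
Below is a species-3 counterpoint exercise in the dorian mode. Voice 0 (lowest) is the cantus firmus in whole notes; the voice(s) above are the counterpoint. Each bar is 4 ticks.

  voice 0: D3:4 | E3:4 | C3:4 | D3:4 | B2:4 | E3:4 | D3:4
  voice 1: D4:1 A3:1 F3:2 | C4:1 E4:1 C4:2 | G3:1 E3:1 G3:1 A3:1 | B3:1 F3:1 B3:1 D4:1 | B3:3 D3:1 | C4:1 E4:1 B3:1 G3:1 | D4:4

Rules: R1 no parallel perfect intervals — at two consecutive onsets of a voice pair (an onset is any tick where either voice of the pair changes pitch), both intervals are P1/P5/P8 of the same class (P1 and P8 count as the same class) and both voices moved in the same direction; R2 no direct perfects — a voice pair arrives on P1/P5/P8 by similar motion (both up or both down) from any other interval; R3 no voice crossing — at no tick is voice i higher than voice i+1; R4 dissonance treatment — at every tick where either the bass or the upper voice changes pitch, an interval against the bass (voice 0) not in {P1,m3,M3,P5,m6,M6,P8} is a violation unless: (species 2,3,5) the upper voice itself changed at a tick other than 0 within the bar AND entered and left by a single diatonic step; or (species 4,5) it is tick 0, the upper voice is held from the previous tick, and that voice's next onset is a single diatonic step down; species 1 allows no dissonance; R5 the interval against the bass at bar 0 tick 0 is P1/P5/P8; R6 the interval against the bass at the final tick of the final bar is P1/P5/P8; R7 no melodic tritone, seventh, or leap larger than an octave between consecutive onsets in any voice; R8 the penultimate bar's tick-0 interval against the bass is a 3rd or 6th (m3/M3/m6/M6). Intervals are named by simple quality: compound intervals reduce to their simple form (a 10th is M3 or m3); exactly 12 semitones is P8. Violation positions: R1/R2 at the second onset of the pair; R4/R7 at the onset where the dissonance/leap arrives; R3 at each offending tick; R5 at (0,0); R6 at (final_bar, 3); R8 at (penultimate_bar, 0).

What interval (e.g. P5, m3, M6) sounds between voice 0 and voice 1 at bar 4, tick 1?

voice 0=B2 voice 1=B3 -> P8

P8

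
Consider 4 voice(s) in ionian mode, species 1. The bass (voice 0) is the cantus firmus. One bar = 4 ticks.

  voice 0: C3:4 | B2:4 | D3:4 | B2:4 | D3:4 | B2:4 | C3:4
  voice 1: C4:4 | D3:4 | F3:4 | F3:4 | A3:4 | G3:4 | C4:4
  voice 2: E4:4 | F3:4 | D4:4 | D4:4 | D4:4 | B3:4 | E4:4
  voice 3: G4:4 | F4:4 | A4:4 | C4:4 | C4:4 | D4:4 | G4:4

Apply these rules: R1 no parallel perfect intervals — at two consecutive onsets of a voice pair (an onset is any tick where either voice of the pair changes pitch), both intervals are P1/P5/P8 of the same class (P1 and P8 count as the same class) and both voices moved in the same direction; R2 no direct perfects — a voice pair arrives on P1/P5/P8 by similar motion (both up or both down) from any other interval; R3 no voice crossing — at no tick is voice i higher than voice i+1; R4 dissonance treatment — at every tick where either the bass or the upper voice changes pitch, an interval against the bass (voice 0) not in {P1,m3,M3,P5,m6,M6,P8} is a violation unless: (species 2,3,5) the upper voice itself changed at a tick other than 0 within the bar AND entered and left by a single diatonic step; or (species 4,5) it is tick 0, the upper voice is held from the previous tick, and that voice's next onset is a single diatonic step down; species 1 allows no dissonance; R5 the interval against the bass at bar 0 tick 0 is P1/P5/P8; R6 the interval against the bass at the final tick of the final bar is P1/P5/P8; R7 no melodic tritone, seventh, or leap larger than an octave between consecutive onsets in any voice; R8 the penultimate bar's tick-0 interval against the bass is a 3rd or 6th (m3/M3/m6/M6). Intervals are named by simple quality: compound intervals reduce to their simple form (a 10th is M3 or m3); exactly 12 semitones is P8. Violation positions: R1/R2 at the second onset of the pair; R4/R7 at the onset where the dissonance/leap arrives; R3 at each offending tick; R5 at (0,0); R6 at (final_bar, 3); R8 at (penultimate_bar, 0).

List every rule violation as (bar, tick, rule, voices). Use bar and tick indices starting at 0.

bar 0: v0=C3 v1=C4 v2=E4 v3=G4 downbeat P5
bar 1: v0=B2 v1=D3 v2=F3 v3=F4 downbeat TT
bar 2: v0=D3 v1=F3 v2=D4 v3=A4 downbeat P5
bar 3: v0=B2 v1=F3 v2=D4 v3=C4 downbeat m2
bar 4: v0=D3 v1=A3 v2=D4 v3=C4 downbeat m7
bar 5: v0=B2 v1=G3 v2=B3 v3=D4 downbeat m3
bar 6: v0=C3 v1=C4 v2=E4 v3=G4 downbeat P5
  -> R5 @ bar 0 tick 0 v(0, 2): opens on M3
  -> R2 @ bar 1 tick 0 v(2, 3): E4/G4 m3 -> F3/F4 P8 similar
  -> R4 @ bar 1 tick 0 v(0, 2): B2/F3 TT untreated
  -> R4 @ bar 1 tick 0 v(0, 3): B2/F4 TT untreated
  -> R7 @ bar 1 tick 0 v(1,): C4->D3 leap 10st
  -> R7 @ bar 1 tick 0 v(2,): E4->F3 leap 11st
  -> R2 @ bar 2 tick 0 v(0, 2): B2/F3 TT -> D3/D4 P8 similar
  -> R2 @ bar 2 tick 0 v(0, 3): B2/F4 TT -> D3/A4 P5 similar
  -> R2 @ bar 2 tick 0 v(2, 3): F3/F4 P8 -> D4/A4 P5 similar
  -> R3 @ bar 3 tick 0 v(2, 3): D4 above C4
  -> R4 @ bar 3 tick 0 v(0, 1): B2/F3 TT untreated
  -> R4 @ bar 3 tick 0 v(0, 3): B2/C4 m2 untreated
  -> R3 @ bar 3 tick 1 v(2, 3): D4 above C4
  -> R3 @ bar 3 tick 2 v(2, 3): D4 above C4
  -> R3 @ bar 3 tick 3 v(2, 3): D4 above C4
  -> R2 @ bar 4 tick 0 v(0, 1): B2/F3 TT -> D3/A3 P5 similar
  -> R3 @ bar 4 tick 0 v(2, 3): D4 above C4
  -> R4 @ bar 4 tick 0 v(0, 3): D3/C4 m7 untreated
  -> R3 @ bar 4 tick 1 v(2, 3): D4 above C4
  -> R3 @ bar 4 tick 2 v(2, 3): D4 above C4
  -> R3 @ bar 4 tick 3 v(2, 3): D4 above C4
  -> R1 @ bar 5 tick 0 v(0, 2): D3/D4 P8 -> B2/B3 P8 similar
  -> R8 @ bar 5 tick 0 v(0, 2): penult P8 not 3rd/6th
  -> R1 @ bar 6 tick 0 v(1, 3): G3/D4 P5 -> C4/G4 P5 similar
  -> R2 @ bar 6 tick 0 v(0, 1): B2/G3 m6 -> C3/C4 P8 similar
  -> R2 @ bar 6 tick 0 v(0, 3): B2/D4 m3 -> C3/G4 P5 similar
  -> R6 @ bar 6 tick 3 v(0, 2): closes on M3

(0, 0, R5, (0, 2))
(1, 0, R2, (2, 3))
(1, 0, R4, (0, 2))
(1, 0, R4, (0, 3))
(1, 0, R7, (1,))
(1, 0, R7, (2,))
(2, 0, R2, (0, 2))
(2, 0, R2, (0, 3))
(2, 0, R2, (2, 3))
(3, 0, R3, (2, 3))
(3, 0, R4, (0, 1))
(3, 0, R4, (0, 3))
(3, 1, R3, (2, 3))
(3, 2, R3, (2, 3))
(3, 3, R3, (2, 3))
(4, 0, R2, (0, 1))
(4, 0, R3, (2, 3))
(4, 0, R4, (0, 3))
(4, 1, R3, (2, 3))
(4, 2, R3, (2, 3))
(4, 3, R3, (2, 3))
(5, 0, R1, (0, 2))
(5, 0, R8, (0, 2))
(6, 0, R1, (1, 3))
(6, 0, R2, (0, 1))
(6, 0, R2, (0, 3))
(6, 3, R6, (0, 2))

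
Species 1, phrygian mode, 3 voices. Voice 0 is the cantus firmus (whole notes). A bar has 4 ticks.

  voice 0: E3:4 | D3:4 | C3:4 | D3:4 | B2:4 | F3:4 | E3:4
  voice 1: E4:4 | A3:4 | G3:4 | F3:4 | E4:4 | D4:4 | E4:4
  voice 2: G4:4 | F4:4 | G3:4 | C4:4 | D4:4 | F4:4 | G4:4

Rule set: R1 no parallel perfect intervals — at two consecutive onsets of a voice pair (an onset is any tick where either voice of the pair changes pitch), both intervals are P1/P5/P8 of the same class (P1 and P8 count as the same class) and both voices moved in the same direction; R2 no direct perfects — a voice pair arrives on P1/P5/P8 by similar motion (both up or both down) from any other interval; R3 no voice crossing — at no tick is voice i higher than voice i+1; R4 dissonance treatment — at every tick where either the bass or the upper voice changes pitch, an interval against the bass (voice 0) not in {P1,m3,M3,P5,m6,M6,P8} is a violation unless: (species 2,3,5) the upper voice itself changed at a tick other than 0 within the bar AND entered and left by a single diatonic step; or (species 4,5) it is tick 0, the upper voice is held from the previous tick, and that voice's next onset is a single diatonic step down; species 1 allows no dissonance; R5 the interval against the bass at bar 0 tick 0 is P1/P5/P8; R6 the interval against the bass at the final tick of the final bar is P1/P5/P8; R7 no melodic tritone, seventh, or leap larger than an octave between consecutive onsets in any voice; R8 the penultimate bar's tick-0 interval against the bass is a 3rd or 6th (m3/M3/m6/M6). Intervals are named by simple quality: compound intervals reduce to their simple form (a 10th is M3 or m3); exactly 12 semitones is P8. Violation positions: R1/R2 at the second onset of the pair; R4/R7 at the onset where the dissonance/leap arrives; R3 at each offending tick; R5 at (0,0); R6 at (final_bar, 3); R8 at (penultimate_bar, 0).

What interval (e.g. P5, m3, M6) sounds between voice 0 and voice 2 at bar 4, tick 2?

m3

voice 0=B2 voice 2=D4 -> m3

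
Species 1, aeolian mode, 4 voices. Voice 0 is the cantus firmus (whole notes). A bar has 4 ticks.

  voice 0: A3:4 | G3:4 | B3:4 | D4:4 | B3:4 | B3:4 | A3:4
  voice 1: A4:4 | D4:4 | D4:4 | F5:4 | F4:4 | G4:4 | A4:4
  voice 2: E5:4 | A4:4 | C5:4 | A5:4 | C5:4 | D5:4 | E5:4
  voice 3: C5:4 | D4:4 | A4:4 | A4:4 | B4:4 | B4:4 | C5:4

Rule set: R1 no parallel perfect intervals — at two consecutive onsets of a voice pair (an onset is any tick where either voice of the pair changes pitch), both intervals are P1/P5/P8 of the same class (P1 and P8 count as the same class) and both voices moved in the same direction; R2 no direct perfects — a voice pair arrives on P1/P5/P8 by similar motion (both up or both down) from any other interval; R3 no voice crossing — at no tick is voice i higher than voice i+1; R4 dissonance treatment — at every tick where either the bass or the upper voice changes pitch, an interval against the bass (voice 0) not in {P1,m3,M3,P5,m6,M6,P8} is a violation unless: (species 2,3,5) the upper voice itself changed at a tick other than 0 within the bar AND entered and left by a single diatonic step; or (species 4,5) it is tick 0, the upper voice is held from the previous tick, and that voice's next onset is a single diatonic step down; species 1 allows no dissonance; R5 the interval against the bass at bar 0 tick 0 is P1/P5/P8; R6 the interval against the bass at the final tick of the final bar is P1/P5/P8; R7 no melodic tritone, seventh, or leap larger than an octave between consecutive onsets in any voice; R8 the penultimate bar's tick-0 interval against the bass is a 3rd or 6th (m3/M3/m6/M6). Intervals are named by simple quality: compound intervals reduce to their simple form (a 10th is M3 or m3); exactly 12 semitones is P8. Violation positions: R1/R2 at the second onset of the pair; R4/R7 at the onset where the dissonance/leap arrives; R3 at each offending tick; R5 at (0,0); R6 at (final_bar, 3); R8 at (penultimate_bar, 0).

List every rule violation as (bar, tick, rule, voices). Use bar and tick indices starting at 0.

bar 0: v0=A3 v1=A4 v2=E5 v3=C5 downbeat m3
bar 1: v0=G3 v1=D4 v2=A4 v3=D4 downbeat P5
bar 2: v0=B3 v1=D4 v2=C5 v3=A4 downbeat m7
bar 3: v0=D4 v1=F5 v2=A5 v3=A4 downbeat P5
bar 4: v0=B3 v1=F4 v2=C5 v3=B4 downbeat P8
bar 5: v0=B3 v1=G4 v2=D5 v3=B4 downbeat P8
bar 6: v0=A3 v1=A4 v2=E5 v3=C5 downbeat m3
  -> R3 @ bar 0 tick 0 v(2, 3): E5 above C5
  -> R5 @ bar 0 tick 0 v(0, 3): opens on m3
  -> R3 @ bar 0 tick 1 v(2, 3): E5 above C5
  -> R3 @ bar 0 tick 2 v(2, 3): E5 above C5
  -> R3 @ bar 0 tick 3 v(2, 3): E5 above C5
  -> R1 @ bar 1 tick 0 v(1, 2): A4/E5 P5 -> D4/A4 P5 similar
  -> R2 @ bar 1 tick 0 v(0, 1): A3/A4 P8 -> G3/D4 P5 similar
  -> R2 @ bar 1 tick 0 v(0, 3): A3/C5 m3 -> G3/D4 P5 similar
  -> R2 @ bar 1 tick 0 v(1, 3): A4/C5 m3 -> D4/D4 P1 similar
  -> R2 @ bar 1 tick 0 v(2, 3): E5/C5 M3 -> A4/D4 P5 similar
  -> R3 @ bar 1 tick 0 v(2, 3): A4 above D4
  -> R4 @ bar 1 tick 0 v(0, 2): G3/A4 M2 untreated
  -> R7 @ bar 1 tick 0 v(3,): C5->D4 leap 10st
  -> R3 @ bar 1 tick 1 v(2, 3): A4 above D4
  -> R3 @ bar 1 tick 2 v(2, 3): A4 above D4
  -> R3 @ bar 1 tick 3 v(2, 3): A4 above D4
  -> R3 @ bar 2 tick 0 v(2, 3): C5 above A4
  -> R4 @ bar 2 tick 0 v(0, 2): B3/C5 m2 untreated
  -> R4 @ bar 2 tick 0 v(0, 3): B3/A4 m7 untreated
  -> R3 @ bar 2 tick 1 v(2, 3): C5 above A4
  -> R3 @ bar 2 tick 2 v(2, 3): C5 above A4
  -> R3 @ bar 2 tick 3 v(2, 3): C5 above A4
  -> R2 @ bar 3 tick 0 v(0, 2): B3/C5 m2 -> D4/A5 P5 similar
  -> R3 @ bar 3 tick 0 v(2, 3): A5 above A4
  -> R7 @ bar 3 tick 0 v(1,): D4->F5 leap 15st
  -> R3 @ bar 3 tick 1 v(2, 3): A5 above A4
  -> R3 @ bar 3 tick 2 v(2, 3): A5 above A4
  -> R3 @ bar 3 tick 3 v(2, 3): A5 above A4
  -> R2 @ bar 4 tick 0 v(1, 2): F5/A5 M3 -> F4/C5 P5 similar
  -> R3 @ bar 4 tick 0 v(2, 3): C5 above B4
  -> R4 @ bar 4 tick 0 v(0, 1): B3/F4 TT untreated
  -> R4 @ bar 4 tick 0 v(0, 2): B3/C5 m2 untreated
  -> R3 @ bar 4 tick 1 v(2, 3): C5 above B4
  -> R3 @ bar 4 tick 2 v(2, 3): C5 above B4
  -> R3 @ bar 4 tick 3 v(2, 3): C5 above B4
  -> R1 @ bar 5 tick 0 v(1, 2): F4/C5 P5 -> G4/D5 P5 similar
  -> R3 @ bar 5 tick 0 v(2, 3): D5 above B4
  -> R8 @ bar 5 tick 0 v(0, 3): penult P8 not 3rd/6th
  -> R3 @ bar 5 tick 1 v(2, 3): D5 above B4
  -> R3 @ bar 5 tick 2 v(2, 3): D5 above B4
  -> R3 @ bar 5 tick 3 v(2, 3): D5 above B4
  -> R1 @ bar 6 tick 0 v(1, 2): G4/D5 P5 -> A4/E5 P5 similar
  -> R3 @ bar 6 tick 0 v(2, 3): E5 above C5
  -> R3 @ bar 6 tick 1 v(2, 3): E5 above C5
  -> R3 @ bar 6 tick 2 v(2, 3): E5 above C5
  -> R3 @ bar 6 tick 3 v(2, 3): E5 above C5
  -> R6 @ bar 6 tick 3 v(0, 3): closes on m3

(0, 0, R3, (2, 3))
(0, 0, R5, (0, 3))
(0, 1, R3, (2, 3))
(0, 2, R3, (2, 3))
(0, 3, R3, (2, 3))
(1, 0, R1, (1, 2))
(1, 0, R2, (0, 1))
(1, 0, R2, (0, 3))
(1, 0, R2, (1, 3))
(1, 0, R2, (2, 3))
(1, 0, R3, (2, 3))
(1, 0, R4, (0, 2))
(1, 0, R7, (3,))
(1, 1, R3, (2, 3))
(1, 2, R3, (2, 3))
(1, 3, R3, (2, 3))
(2, 0, R3, (2, 3))
(2, 0, R4, (0, 2))
(2, 0, R4, (0, 3))
(2, 1, R3, (2, 3))
(2, 2, R3, (2, 3))
(2, 3, R3, (2, 3))
(3, 0, R2, (0, 2))
(3, 0, R3, (2, 3))
(3, 0, R7, (1,))
(3, 1, R3, (2, 3))
(3, 2, R3, (2, 3))
(3, 3, R3, (2, 3))
(4, 0, R2, (1, 2))
(4, 0, R3, (2, 3))
(4, 0, R4, (0, 1))
(4, 0, R4, (0, 2))
(4, 1, R3, (2, 3))
(4, 2, R3, (2, 3))
(4, 3, R3, (2, 3))
(5, 0, R1, (1, 2))
(5, 0, R3, (2, 3))
(5, 0, R8, (0, 3))
(5, 1, R3, (2, 3))
(5, 2, R3, (2, 3))
(5, 3, R3, (2, 3))
(6, 0, R1, (1, 2))
(6, 0, R3, (2, 3))
(6, 1, R3, (2, 3))
(6, 2, R3, (2, 3))
(6, 3, R3, (2, 3))
(6, 3, R6, (0, 3))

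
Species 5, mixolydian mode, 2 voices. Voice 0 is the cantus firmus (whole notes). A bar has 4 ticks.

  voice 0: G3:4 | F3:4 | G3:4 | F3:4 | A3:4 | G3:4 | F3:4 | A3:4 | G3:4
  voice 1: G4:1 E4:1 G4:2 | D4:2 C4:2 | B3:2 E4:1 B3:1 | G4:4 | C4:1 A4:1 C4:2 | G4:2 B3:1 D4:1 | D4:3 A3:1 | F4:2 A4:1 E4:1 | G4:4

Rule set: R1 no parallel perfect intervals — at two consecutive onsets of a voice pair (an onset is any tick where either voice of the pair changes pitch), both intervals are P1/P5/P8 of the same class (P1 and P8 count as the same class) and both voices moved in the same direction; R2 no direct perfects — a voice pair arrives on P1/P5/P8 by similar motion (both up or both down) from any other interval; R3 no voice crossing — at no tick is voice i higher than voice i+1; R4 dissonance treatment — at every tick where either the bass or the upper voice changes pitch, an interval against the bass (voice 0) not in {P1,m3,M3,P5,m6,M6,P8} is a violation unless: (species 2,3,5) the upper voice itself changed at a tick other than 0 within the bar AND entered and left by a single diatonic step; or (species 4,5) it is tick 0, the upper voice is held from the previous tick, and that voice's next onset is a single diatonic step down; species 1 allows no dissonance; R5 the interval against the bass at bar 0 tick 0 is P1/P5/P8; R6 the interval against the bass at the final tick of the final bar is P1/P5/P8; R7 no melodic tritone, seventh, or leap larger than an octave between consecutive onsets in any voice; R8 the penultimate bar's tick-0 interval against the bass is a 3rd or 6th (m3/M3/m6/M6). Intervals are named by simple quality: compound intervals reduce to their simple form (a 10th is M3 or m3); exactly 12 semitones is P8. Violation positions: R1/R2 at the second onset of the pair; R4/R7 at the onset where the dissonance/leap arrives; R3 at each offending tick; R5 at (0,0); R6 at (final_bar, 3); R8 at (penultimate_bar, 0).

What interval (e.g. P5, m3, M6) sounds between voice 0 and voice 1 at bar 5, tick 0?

voice 0=G3 voice 1=G4 -> P8

P8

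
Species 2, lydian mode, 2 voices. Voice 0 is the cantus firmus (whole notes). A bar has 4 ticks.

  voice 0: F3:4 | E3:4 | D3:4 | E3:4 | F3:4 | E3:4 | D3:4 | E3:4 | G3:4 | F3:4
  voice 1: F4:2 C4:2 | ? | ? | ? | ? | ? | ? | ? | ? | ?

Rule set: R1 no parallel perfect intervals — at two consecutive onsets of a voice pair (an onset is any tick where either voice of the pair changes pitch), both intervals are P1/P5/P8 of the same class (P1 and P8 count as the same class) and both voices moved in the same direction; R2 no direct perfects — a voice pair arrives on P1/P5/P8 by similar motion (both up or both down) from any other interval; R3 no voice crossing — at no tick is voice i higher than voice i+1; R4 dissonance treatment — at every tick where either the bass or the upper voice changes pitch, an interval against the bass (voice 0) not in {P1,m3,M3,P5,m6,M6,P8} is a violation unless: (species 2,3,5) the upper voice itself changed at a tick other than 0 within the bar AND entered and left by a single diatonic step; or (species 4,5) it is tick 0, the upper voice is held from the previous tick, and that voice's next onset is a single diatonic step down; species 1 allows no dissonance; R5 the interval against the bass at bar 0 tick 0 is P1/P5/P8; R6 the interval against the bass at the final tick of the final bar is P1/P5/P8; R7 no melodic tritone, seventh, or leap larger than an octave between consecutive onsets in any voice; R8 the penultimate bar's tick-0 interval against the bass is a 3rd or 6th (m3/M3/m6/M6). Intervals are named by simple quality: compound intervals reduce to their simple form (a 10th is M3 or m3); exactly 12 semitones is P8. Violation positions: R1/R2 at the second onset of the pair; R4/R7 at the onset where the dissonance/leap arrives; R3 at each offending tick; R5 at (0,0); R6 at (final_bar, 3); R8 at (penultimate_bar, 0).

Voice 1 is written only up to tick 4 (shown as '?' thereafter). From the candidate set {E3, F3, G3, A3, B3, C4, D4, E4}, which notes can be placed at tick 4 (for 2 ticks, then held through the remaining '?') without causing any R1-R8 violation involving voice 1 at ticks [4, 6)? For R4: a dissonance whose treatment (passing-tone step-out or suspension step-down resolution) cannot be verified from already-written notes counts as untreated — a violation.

E3: violates R2
F3: violates R4
G3: legal
A3: violates R4
B3: violates R1
C4: legal
D4: violates R4
E4: legal

{C4, E4, G3}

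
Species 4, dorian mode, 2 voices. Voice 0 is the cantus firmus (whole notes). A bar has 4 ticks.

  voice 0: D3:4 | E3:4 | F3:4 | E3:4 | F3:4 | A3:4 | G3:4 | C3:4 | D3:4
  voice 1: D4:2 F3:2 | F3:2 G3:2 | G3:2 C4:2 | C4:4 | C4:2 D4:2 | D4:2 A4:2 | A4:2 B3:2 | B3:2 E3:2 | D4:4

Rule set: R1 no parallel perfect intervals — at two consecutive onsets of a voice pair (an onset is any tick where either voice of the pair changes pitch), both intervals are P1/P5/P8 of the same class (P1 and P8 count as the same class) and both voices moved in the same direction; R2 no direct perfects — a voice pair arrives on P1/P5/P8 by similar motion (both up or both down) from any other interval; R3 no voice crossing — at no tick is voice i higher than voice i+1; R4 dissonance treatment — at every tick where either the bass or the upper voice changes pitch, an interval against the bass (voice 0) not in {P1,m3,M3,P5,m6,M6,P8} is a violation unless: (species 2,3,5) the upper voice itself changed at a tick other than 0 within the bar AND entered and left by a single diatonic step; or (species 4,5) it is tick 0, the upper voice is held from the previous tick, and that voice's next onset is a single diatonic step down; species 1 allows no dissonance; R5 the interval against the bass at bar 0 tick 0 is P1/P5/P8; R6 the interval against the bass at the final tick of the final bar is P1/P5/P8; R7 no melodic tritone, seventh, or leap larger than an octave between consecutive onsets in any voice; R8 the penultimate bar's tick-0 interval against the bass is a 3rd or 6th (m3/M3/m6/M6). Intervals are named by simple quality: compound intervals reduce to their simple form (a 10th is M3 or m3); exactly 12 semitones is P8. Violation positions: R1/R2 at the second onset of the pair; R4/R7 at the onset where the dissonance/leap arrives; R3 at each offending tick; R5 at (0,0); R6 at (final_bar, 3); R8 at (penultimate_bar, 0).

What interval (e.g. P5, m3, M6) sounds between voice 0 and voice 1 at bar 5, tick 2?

voice 0=A3 voice 1=A4 -> P8

P8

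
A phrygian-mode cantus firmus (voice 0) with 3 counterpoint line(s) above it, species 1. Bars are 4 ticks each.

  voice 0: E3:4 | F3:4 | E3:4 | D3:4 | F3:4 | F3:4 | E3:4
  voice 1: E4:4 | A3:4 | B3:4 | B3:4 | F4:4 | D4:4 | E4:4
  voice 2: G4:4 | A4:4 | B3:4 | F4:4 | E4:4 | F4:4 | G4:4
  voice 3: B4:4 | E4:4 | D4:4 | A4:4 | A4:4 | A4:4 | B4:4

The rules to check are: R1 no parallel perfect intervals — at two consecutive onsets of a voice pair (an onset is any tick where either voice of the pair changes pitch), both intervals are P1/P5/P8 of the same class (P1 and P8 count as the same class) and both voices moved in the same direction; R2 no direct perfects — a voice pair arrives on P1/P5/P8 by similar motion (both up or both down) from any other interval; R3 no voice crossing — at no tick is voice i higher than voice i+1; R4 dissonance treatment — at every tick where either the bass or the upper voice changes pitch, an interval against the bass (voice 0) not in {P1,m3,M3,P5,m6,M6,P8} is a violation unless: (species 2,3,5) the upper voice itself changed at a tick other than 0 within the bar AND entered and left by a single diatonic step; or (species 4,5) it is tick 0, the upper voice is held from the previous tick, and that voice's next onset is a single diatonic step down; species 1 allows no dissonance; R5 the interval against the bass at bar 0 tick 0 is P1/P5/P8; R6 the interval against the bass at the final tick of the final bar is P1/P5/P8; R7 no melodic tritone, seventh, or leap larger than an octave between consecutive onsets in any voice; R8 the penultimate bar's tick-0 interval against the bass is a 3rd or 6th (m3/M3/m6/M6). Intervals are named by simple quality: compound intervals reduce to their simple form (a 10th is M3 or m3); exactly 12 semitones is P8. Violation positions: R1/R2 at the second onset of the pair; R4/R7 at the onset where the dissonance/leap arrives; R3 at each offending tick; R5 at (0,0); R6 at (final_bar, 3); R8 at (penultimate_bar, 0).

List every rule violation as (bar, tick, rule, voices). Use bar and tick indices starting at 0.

bar 0: v0=E3 v1=E4 v2=G4 v3=B4 downbeat P5
bar 1: v0=F3 v1=A3 v2=A4 v3=E4 downbeat M7
bar 2: v0=E3 v1=B3 v2=B3 v3=D4 downbeat m7
bar 3: v0=D3 v1=B3 v2=F4 v3=A4 downbeat P5
bar 4: v0=F3 v1=F4 v2=E4 v3=A4 downbeat M3
bar 5: v0=F3 v1=D4 v2=F4 v3=A4 downbeat M3
bar 6: v0=E3 v1=E4 v2=G4 v3=B4 downbeat P5
  -> R5 @ bar 0 tick 0 v(0, 2): opens on m3
  -> R1 @ bar 1 tick 0 v(1, 3): E4/B4 P5 -> A3/E4 P5 similar
  -> R3 @ bar 1 tick 0 v(2, 3): A4 above E4
  -> R4 @ bar 1 tick 0 v(0, 3): F3/E4 M7 untreated
  -> R3 @ bar 1 tick 1 v(2, 3): A4 above E4
  -> R3 @ bar 1 tick 2 v(2, 3): A4 above E4
  -> R3 @ bar 1 tick 3 v(2, 3): A4 above E4
  -> R2 @ bar 2 tick 0 v(0, 2): F3/A4 M3 -> E3/B3 P5 similar
  -> R4 @ bar 2 tick 0 v(0, 3): E3/D4 m7 untreated
  -> R7 @ bar 2 tick 0 v(2,): A4->B3 leap 10st
  -> R7 @ bar 3 tick 0 v(2,): B3->F4 leap 6st
  -> R2 @ bar 4 tick 0 v(0, 1): D3/B3 M6 -> F3/F4 P8 similar
  -> R3 @ bar 4 tick 0 v(1, 2): F4 above E4
  -> R4 @ bar 4 tick 0 v(0, 2): F3/E4 M7 untreated
  -> R7 @ bar 4 tick 0 v(1,): B3->F4 leap 6st
  -> R3 @ bar 4 tick 1 v(1, 2): F4 above E4
  -> R3 @ bar 4 tick 2 v(1, 2): F4 above E4
  -> R3 @ bar 4 tick 3 v(1, 2): F4 above E4
  -> R8 @ bar 5 tick 0 v(0, 2): penult P8 not 3rd/6th
  -> R1 @ bar 6 tick 0 v(1, 3): D4/A4 P5 -> E4/B4 P5 similar
  -> R6 @ bar 6 tick 3 v(0, 2): closes on m3

(0, 0, R5, (0, 2))
(1, 0, R1, (1, 3))
(1, 0, R3, (2, 3))
(1, 0, R4, (0, 3))
(1, 1, R3, (2, 3))
(1, 2, R3, (2, 3))
(1, 3, R3, (2, 3))
(2, 0, R2, (0, 2))
(2, 0, R4, (0, 3))
(2, 0, R7, (2,))
(3, 0, R7, (2,))
(4, 0, R2, (0, 1))
(4, 0, R3, (1, 2))
(4, 0, R4, (0, 2))
(4, 0, R7, (1,))
(4, 1, R3, (1, 2))
(4, 2, R3, (1, 2))
(4, 3, R3, (1, 2))
(5, 0, R8, (0, 2))
(6, 0, R1, (1, 3))
(6, 3, R6, (0, 2))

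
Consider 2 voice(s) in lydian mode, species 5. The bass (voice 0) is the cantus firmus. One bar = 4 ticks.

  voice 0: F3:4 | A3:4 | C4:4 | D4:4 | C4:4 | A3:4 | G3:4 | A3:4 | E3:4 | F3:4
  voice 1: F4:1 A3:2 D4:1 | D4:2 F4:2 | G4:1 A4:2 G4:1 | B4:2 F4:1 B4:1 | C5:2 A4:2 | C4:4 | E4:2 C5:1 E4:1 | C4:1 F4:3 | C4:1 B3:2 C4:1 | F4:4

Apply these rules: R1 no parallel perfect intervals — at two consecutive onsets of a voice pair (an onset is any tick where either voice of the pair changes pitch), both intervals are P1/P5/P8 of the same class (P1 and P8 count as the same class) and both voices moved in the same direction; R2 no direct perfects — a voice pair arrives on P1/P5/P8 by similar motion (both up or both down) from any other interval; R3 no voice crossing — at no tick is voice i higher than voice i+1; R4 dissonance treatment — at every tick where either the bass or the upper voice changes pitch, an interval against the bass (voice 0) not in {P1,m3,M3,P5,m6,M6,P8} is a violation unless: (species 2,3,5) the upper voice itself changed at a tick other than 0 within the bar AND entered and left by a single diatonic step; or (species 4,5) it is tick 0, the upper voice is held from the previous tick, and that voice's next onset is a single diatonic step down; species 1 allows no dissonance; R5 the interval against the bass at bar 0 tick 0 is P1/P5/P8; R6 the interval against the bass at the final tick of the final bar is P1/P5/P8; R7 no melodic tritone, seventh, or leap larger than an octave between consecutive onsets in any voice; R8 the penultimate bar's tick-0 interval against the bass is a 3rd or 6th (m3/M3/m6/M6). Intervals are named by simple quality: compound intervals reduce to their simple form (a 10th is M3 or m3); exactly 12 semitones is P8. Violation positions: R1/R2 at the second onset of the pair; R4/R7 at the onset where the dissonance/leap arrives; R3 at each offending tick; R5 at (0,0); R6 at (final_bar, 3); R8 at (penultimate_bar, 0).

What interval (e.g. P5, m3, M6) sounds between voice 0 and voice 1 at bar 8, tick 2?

voice 0=E3 voice 1=B3 -> P5

P5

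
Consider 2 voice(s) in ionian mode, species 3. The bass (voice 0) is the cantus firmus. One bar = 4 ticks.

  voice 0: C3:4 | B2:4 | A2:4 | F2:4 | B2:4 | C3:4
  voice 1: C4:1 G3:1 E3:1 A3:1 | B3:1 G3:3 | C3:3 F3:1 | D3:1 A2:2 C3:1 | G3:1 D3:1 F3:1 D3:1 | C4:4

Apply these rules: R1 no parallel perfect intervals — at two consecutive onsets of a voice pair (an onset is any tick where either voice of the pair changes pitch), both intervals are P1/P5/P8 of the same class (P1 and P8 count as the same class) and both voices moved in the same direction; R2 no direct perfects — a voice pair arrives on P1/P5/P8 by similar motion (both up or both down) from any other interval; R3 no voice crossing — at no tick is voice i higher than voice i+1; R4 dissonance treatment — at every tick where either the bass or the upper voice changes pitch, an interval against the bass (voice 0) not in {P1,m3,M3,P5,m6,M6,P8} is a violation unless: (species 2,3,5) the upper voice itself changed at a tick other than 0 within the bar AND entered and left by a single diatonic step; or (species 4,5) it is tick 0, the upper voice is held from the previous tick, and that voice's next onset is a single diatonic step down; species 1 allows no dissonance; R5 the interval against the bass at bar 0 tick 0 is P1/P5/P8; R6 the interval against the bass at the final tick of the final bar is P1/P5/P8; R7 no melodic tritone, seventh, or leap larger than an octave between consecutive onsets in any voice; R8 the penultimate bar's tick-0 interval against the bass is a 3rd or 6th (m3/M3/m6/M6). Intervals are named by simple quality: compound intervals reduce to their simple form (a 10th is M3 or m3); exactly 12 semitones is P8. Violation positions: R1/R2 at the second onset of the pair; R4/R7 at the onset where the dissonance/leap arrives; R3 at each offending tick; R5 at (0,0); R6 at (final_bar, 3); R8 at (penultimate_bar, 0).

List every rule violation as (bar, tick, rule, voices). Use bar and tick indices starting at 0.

(4, 0, R7, (0,))
(4, 2, R4, (0, 1))
(5, 0, R2, (0, 1))
(5, 0, R7, (1,))

bar 0: v0=C3 v1=C4 downbeat P8
bar 1: v0=B2 v1=B3 downbeat P8
bar 2: v0=A2 v1=C3 downbeat m3
bar 3: v0=F2 v1=D3 downbeat M6
bar 4: v0=B2 v1=G3 downbeat m6
bar 5: v0=C3 v1=C4 downbeat P8
  -> R7 @ bar 4 tick 0 v(0,): F2->B2 leap 6st
  -> R4 @ bar 4 tick 2 v(0, 1): B2/F3 TT untreated
  -> R2 @ bar 5 tick 0 v(0, 1): B2/D3 m3 -> C3/C4 P8 similar
  -> R7 @ bar 5 tick 0 v(1,): D3->C4 leap 10st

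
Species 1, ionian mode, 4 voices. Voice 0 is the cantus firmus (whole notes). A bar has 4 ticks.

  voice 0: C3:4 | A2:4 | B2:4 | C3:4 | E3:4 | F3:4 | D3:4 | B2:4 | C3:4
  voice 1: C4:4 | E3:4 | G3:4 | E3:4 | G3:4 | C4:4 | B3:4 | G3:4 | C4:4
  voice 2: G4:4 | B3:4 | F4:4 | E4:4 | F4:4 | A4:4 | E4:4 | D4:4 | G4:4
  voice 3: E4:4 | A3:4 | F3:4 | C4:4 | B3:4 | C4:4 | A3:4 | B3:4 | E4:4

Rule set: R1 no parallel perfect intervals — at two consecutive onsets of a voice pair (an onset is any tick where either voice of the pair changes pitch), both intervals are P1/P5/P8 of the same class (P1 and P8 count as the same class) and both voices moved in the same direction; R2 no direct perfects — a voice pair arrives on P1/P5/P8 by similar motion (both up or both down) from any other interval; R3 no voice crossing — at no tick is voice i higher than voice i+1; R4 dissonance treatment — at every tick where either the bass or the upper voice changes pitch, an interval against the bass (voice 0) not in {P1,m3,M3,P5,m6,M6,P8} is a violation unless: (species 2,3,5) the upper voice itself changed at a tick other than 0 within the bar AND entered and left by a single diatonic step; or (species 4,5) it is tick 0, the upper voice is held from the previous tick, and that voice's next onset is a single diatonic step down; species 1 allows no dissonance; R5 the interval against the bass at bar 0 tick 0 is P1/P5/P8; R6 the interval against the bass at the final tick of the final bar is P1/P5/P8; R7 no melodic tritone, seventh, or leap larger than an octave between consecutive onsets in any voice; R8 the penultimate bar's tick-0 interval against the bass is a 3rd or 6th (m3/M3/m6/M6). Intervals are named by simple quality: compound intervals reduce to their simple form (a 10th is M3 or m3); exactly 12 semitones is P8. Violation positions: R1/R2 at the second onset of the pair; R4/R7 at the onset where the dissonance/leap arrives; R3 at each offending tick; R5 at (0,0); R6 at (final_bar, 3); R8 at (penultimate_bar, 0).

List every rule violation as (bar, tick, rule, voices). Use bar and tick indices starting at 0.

bar 0: v0=C3 v1=C4 v2=G4 v3=E4 downbeat M3
bar 1: v0=A2 v1=E3 v2=B3 v3=A3 downbeat P8
bar 2: v0=B2 v1=G3 v2=F4 v3=F3 downbeat TT
bar 3: v0=C3 v1=E3 v2=E4 v3=C4 downbeat P8
bar 4: v0=E3 v1=G3 v2=F4 v3=B3 downbeat P5
bar 5: v0=F3 v1=C4 v2=A4 v3=C4 downbeat P5
bar 6: v0=D3 v1=B3 v2=E4 v3=A3 downbeat P5
bar 7: v0=B2 v1=G3 v2=D4 v3=B3 downbeat P8
bar 8: v0=C3 v1=C4 v2=G4 v3=E4 downbeat M3
  -> R3 @ bar 0 tick 0 v(2, 3): G4 above E4
  -> R5 @ bar 0 tick 0 v(0, 3): opens on M3
  -> R3 @ bar 0 tick 1 v(2, 3): G4 above E4
  -> R3 @ bar 0 tick 2 v(2, 3): G4 above E4
  -> R3 @ bar 0 tick 3 v(2, 3): G4 above E4
  -> R1 @ bar 1 tick 0 v(1, 2): C4/G4 P5 -> E3/B3 P5 similar
  -> R2 @ bar 1 tick 0 v(0, 1): C3/C4 P8 -> A2/E3 P5 similar
  -> R2 @ bar 1 tick 0 v(0, 3): C3/E4 M3 -> A2/A3 P8 similar
  -> R3 @ bar 1 tick 0 v(2, 3): B3 above A3
  -> R4 @ bar 1 tick 0 v(0, 2): A2/B3 M2 untreated
  -> R3 @ bar 1 tick 1 v(2, 3): B3 above A3
  -> R3 @ bar 1 tick 2 v(2, 3): B3 above A3
  -> R3 @ bar 1 tick 3 v(2, 3): B3 above A3
  -> R3 @ bar 2 tick 0 v(2, 3): F4 above F3
  -> R4 @ bar 2 tick 0 v(0, 2): B2/F4 TT untreated
  -> R4 @ bar 2 tick 0 v(0, 3): B2/F3 TT untreated
  -> R7 @ bar 2 tick 0 v(2,): B3->F4 leap 6st
  -> R3 @ bar 2 tick 1 v(2, 3): F4 above F3
  -> R3 @ bar 2 tick 2 v(2, 3): F4 above F3
  -> R3 @ bar 2 tick 3 v(2, 3): F4 above F3
  -> R2 @ bar 3 tick 0 v(0, 3): B2/F3 TT -> C3/C4 P8 similar
  -> R2 @ bar 3 tick 0 v(1, 2): G3/F4 m7 -> E3/E4 P8 similar
  -> R3 @ bar 3 tick 0 v(2, 3): E4 above C4
  -> R3 @ bar 3 tick 1 v(2, 3): E4 above C4
  -> R3 @ bar 3 tick 2 v(2, 3): E4 above C4
  -> R3 @ bar 3 tick 3 v(2, 3): E4 above C4
  -> R3 @ bar 4 tick 0 v(2, 3): F4 above B3
  -> R4 @ bar 4 tick 0 v(0, 2): E3/F4 m2 untreated
  -> R3 @ bar 4 tick 1 v(2, 3): F4 above B3
  -> R3 @ bar 4 tick 2 v(2, 3): F4 above B3
  -> R3 @ bar 4 tick 3 v(2, 3): F4 above B3
  -> R1 @ bar 5 tick 0 v(0, 3): E3/B3 P5 -> F3/C4 P5 similar
  -> R2 @ bar 5 tick 0 v(0, 1): E3/G3 m3 -> F3/C4 P5 similar
  -> R2 @ bar 5 tick 0 v(1, 3): G3/B3 M3 -> C4/C4 P1 similar
  -> R3 @ bar 5 tick 0 v(2, 3): A4 above C4
  -> R3 @ bar 5 tick 1 v(2, 3): A4 above C4
  -> R3 @ bar 5 tick 2 v(2, 3): A4 above C4
  -> R3 @ bar 5 tick 3 v(2, 3): A4 above C4
  -> R1 @ bar 6 tick 0 v(0, 3): F3/C4 P5 -> D3/A3 P5 similar
  -> R2 @ bar 6 tick 0 v(2, 3): A4/C4 M6 -> E4/A3 P5 similar
  -> R3 @ bar 6 tick 0 v(2, 3): E4 above A3
  -> R4 @ bar 6 tick 0 v(0, 2): D3/E4 M2 untreated
  -> R3 @ bar 6 tick 1 v(2, 3): E4 above A3
  -> R3 @ bar 6 tick 2 v(2, 3): E4 above A3
  -> R3 @ bar 6 tick 3 v(2, 3): E4 above A3
  -> R2 @ bar 7 tick 0 v(1, 2): B3/E4 P4 -> G3/D4 P5 similar
  -> R3 @ bar 7 tick 0 v(2, 3): D4 above B3
  -> R8 @ bar 7 tick 0 v(0, 3): penult P8 not 3rd/6th
  -> R3 @ bar 7 tick 1 v(2, 3): D4 above B3
  -> R3 @ bar 7 tick 2 v(2, 3): D4 above B3
  -> R3 @ bar 7 tick 3 v(2, 3): D4 above B3
  -> R1 @ bar 8 tick 0 v(1, 2): G3/D4 P5 -> C4/G4 P5 similar
  -> R2 @ bar 8 tick 0 v(0, 1): B2/G3 m6 -> C3/C4 P8 similar
  -> R2 @ bar 8 tick 0 v(0, 2): B2/D4 m3 -> C3/G4 P5 similar
  -> R3 @ bar 8 tick 0 v(2, 3): G4 above E4
  -> R3 @ bar 8 tick 1 v(2, 3): G4 above E4
  -> R3 @ bar 8 tick 2 v(2, 3): G4 above E4
  -> R3 @ bar 8 tick 3 v(2, 3): G4 above E4
  -> R6 @ bar 8 tick 3 v(0, 3): closes on M3

(0, 0, R3, (2, 3))
(0, 0, R5, (0, 3))
(0, 1, R3, (2, 3))
(0, 2, R3, (2, 3))
(0, 3, R3, (2, 3))
(1, 0, R1, (1, 2))
(1, 0, R2, (0, 1))
(1, 0, R2, (0, 3))
(1, 0, R3, (2, 3))
(1, 0, R4, (0, 2))
(1, 1, R3, (2, 3))
(1, 2, R3, (2, 3))
(1, 3, R3, (2, 3))
(2, 0, R3, (2, 3))
(2, 0, R4, (0, 2))
(2, 0, R4, (0, 3))
(2, 0, R7, (2,))
(2, 1, R3, (2, 3))
(2, 2, R3, (2, 3))
(2, 3, R3, (2, 3))
(3, 0, R2, (0, 3))
(3, 0, R2, (1, 2))
(3, 0, R3, (2, 3))
(3, 1, R3, (2, 3))
(3, 2, R3, (2, 3))
(3, 3, R3, (2, 3))
(4, 0, R3, (2, 3))
(4, 0, R4, (0, 2))
(4, 1, R3, (2, 3))
(4, 2, R3, (2, 3))
(4, 3, R3, (2, 3))
(5, 0, R1, (0, 3))
(5, 0, R2, (0, 1))
(5, 0, R2, (1, 3))
(5, 0, R3, (2, 3))
(5, 1, R3, (2, 3))
(5, 2, R3, (2, 3))
(5, 3, R3, (2, 3))
(6, 0, R1, (0, 3))
(6, 0, R2, (2, 3))
(6, 0, R3, (2, 3))
(6, 0, R4, (0, 2))
(6, 1, R3, (2, 3))
(6, 2, R3, (2, 3))
(6, 3, R3, (2, 3))
(7, 0, R2, (1, 2))
(7, 0, R3, (2, 3))
(7, 0, R8, (0, 3))
(7, 1, R3, (2, 3))
(7, 2, R3, (2, 3))
(7, 3, R3, (2, 3))
(8, 0, R1, (1, 2))
(8, 0, R2, (0, 1))
(8, 0, R2, (0, 2))
(8, 0, R3, (2, 3))
(8, 1, R3, (2, 3))
(8, 2, R3, (2, 3))
(8, 3, R3, (2, 3))
(8, 3, R6, (0, 3))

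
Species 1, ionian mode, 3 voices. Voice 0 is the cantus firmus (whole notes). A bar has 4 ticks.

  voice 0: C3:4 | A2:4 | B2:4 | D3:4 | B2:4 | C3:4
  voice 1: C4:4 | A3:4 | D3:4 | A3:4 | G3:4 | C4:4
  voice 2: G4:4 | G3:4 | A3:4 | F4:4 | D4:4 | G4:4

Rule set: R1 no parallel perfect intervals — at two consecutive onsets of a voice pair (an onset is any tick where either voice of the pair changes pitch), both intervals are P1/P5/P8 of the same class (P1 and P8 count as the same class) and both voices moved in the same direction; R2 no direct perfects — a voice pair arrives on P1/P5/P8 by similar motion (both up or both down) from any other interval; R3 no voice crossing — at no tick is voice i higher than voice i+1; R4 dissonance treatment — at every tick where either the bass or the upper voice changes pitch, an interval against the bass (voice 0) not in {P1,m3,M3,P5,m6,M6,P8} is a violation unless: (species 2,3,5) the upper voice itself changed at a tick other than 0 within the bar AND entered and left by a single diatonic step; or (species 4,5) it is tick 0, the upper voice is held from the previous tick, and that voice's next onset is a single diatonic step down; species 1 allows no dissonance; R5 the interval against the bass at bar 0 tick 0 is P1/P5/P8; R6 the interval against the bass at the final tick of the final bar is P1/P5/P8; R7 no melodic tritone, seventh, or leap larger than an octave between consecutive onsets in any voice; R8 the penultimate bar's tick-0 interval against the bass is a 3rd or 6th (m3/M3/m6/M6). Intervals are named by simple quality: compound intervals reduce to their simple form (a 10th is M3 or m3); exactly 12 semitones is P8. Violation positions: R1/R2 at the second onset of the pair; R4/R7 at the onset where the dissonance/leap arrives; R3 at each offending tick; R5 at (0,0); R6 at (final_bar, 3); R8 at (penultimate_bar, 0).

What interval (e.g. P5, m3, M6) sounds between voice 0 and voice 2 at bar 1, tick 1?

voice 0=A2 voice 2=G3 -> m7

m7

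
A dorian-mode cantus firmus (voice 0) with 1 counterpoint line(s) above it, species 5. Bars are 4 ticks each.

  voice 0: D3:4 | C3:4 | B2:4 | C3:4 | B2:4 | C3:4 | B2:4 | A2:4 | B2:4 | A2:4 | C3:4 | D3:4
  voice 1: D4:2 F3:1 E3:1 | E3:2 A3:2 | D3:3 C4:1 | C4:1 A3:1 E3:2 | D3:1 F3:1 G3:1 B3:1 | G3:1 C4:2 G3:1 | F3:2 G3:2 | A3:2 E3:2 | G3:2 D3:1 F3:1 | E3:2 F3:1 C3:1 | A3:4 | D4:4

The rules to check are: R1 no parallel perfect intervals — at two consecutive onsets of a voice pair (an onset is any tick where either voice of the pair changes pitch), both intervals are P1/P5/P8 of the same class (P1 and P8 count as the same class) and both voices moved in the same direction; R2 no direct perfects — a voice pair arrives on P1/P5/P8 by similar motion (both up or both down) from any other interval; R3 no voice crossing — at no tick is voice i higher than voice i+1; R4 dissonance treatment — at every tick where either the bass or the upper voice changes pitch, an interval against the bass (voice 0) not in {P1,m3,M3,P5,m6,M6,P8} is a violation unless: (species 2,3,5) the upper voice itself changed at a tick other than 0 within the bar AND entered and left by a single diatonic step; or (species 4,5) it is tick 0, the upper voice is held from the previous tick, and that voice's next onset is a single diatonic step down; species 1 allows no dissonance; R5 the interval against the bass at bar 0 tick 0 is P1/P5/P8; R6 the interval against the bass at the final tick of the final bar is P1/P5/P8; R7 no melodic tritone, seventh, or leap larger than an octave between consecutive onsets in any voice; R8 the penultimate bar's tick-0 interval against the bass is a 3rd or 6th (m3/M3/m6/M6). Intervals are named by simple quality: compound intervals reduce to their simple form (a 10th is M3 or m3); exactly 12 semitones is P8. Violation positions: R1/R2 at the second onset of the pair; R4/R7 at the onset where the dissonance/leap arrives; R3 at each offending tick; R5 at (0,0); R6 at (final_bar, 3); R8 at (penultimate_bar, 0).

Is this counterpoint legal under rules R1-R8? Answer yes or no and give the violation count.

bar 0: v0=D3 v1=D4 (P8)
bar 1: v0=C3 v1=E3 (M3)
bar 2: v0=B2 v1=D3 (m3)
bar 3: v0=C3 v1=C4 (P8)
bar 4: v0=B2 v1=D3 (m3)
bar 5: v0=C3 v1=G3 (P5)
bar 6: v0=B2 v1=F3 (TT)
bar 7: v0=A2 v1=A3 (P8)
bar 8: v0=B2 v1=G3 (m6)
bar 9: v0=A2 v1=E3 (P5)
bar 10: v0=C3 v1=A3 (M6)
bar 11: v0=D3 v1=D4 (P8)
  R4 @ bar0.3: D3/E3 M2 untreated
  R4 @ bar2.3: B2/C4 m2 untreated
  R7 @ bar2.3: D3->C4 leap 10st
  R4 @ bar4.1: B2/F3 TT untreated
  R4 @ bar6.0: B2/F3 TT untreated
  R4 @ bar8.3: B2/F3 TT untreated
  R2 @ bar9.0: B2/F3 TT -> A2/E3 P5 similar
  R2 @ bar11.0: C3/A3 M6 -> D3/D4 P8 similar

No (8 violations)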